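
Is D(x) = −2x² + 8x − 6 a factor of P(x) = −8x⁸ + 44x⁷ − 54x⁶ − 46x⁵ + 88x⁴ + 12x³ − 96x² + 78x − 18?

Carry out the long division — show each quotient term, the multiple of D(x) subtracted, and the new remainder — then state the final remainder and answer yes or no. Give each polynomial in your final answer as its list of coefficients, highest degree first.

R = [0], so D(x) is a factor of P(x). yes

Step 1: lead(−8x⁸ + 44x⁷ − 54x⁶ − 46x⁵ + 88x⁴ + 12x³ − 96x² + 78x − 18) ÷ lead(D) = −8x⁸ ÷ −2x² = 4x⁶. Subtract (4x⁶)·D = −8x⁸ + 32x⁷ − 24x⁶. Remainder: 12x⁷ − 30x⁶ − 46x⁵ + 88x⁴ + 12x³ − 96x² + 78x − 18.
Step 2: lead(12x⁷ − 30x⁶ − 46x⁵ + 88x⁴ + 12x³ − 96x² + 78x − 18) ÷ lead(D) = 12x⁷ ÷ −2x² = −6x⁵. Subtract (−6x⁵)·D = 12x⁷ − 48x⁶ + 36x⁵. Remainder: 18x⁶ − 82x⁵ + 88x⁴ + 12x³ − 96x² + 78x − 18.
Step 3: lead(18x⁶ − 82x⁵ + 88x⁴ + 12x³ − 96x² + 78x − 18) ÷ lead(D) = 18x⁶ ÷ −2x² = −9x⁴. Subtract (−9x⁴)·D = 18x⁶ − 72x⁵ + 54x⁴. Remainder: −10x⁵ + 34x⁴ + 12x³ − 96x² + 78x − 18.
Step 4: lead(−10x⁵ + 34x⁴ + 12x³ − 96x² + 78x − 18) ÷ lead(D) = −10x⁵ ÷ −2x² = 5x³. Subtract (5x³)·D = −10x⁵ + 40x⁴ − 30x³. Remainder: −6x⁴ + 42x³ − 96x² + 78x − 18.
Step 5: lead(−6x⁴ + 42x³ − 96x² + 78x − 18) ÷ lead(D) = −6x⁴ ÷ −2x² = 3x². Subtract (3x²)·D = −6x⁴ + 24x³ − 18x². Remainder: 18x³ − 78x² + 78x − 18.
Step 6: lead(18x³ − 78x² + 78x − 18) ÷ lead(D) = 18x³ ÷ −2x² = −9x. Subtract (−9x)·D = 18x³ − 72x² + 54x. Remainder: −6x² + 24x − 18.
Step 7: lead(−6x² + 24x − 18) ÷ lead(D) = −6x² ÷ −2x² = 3. Subtract (3)·D = −6x² + 24x − 18. Remainder: 0.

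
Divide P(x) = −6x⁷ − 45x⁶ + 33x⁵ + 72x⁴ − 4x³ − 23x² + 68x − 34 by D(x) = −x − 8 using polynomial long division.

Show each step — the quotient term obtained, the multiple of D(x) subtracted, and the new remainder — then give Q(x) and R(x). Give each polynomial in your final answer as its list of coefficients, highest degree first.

Step 1: lead(−6x⁷ − 45x⁶ + 33x⁵ + 72x⁴ − 4x³ − 23x² + 68x − 34) ÷ lead(D) = −6x⁷ ÷ −x = 6x⁶. Subtract (6x⁶)·D = −6x⁷ − 48x⁶. Remainder: 3x⁶ + 33x⁵ + 72x⁴ − 4x³ − 23x² + 68x − 34.
Step 2: lead(3x⁶ + 33x⁵ + 72x⁴ − 4x³ − 23x² + 68x − 34) ÷ lead(D) = 3x⁶ ÷ −x = −3x⁵. Subtract (−3x⁵)·D = 3x⁶ + 24x⁵. Remainder: 9x⁵ + 72x⁴ − 4x³ − 23x² + 68x − 34.
Step 3: lead(9x⁵ + 72x⁴ − 4x³ − 23x² + 68x − 34) ÷ lead(D) = 9x⁵ ÷ −x = −9x⁴. Subtract (−9x⁴)·D = 9x⁵ + 72x⁴. Remainder: −4x³ − 23x² + 68x − 34.
Step 4: lead(−4x³ − 23x² + 68x − 34) ÷ lead(D) = −4x³ ÷ −x = 4x². Subtract (4x²)·D = −4x³ − 32x². Remainder: 9x² + 68x − 34.
Step 5: lead(9x² + 68x − 34) ÷ lead(D) = 9x² ÷ −x = −9x. Subtract (−9x)·D = 9x² + 72x. Remainder: −4x − 34.
Step 6: lead(−4x − 34) ÷ lead(D) = −4x ÷ −x = 4. Subtract (4)·D = −4x − 32. Remainder: −2.

Q = [6, -3, -9, 0, 4, -9, 4]; R = [-2]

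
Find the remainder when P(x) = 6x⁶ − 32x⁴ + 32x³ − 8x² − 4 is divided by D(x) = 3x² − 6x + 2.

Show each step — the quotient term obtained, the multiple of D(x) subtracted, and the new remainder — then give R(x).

R(x) = −4

Step 1: lead(6x⁶ − 32x⁴ + 32x³ − 8x² − 4) ÷ lead(D) = 6x⁶ ÷ 3x² = 2x⁴. Subtract (2x⁴)·D = 6x⁶ − 12x⁵ + 4x⁴. Remainder: 12x⁵ − 36x⁴ + 32x³ − 8x² − 4.
Step 2: lead(12x⁵ − 36x⁴ + 32x³ − 8x² − 4) ÷ lead(D) = 12x⁵ ÷ 3x² = 4x³. Subtract (4x³)·D = 12x⁵ − 24x⁴ + 8x³. Remainder: −12x⁴ + 24x³ − 8x² − 4.
Step 3: lead(−12x⁴ + 24x³ − 8x² − 4) ÷ lead(D) = −12x⁴ ÷ 3x² = −4x². Subtract (−4x²)·D = −12x⁴ + 24x³ − 8x². Remainder: −4.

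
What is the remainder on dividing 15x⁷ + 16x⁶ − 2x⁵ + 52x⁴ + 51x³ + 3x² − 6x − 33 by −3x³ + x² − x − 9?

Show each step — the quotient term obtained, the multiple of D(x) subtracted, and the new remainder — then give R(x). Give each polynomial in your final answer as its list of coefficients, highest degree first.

R = [-1, -2, 3]

Step 1: lead(15x⁷ + 16x⁶ − 2x⁵ + 52x⁴ + 51x³ + 3x² − 6x − 33) ÷ lead(D) = 15x⁷ ÷ −3x³ = −5x⁴. Subtract (−5x⁴)·D = 15x⁷ − 5x⁶ + 5x⁵ + 45x⁴. Remainder: 21x⁶ − 7x⁵ + 7x⁴ + 51x³ + 3x² − 6x − 33.
Step 2: lead(21x⁶ − 7x⁵ + 7x⁴ + 51x³ + 3x² − 6x − 33) ÷ lead(D) = 21x⁶ ÷ −3x³ = −7x³. Subtract (−7x³)·D = 21x⁶ − 7x⁵ + 7x⁴ + 63x³. Remainder: −12x³ + 3x² − 6x − 33.
Step 3: lead(−12x³ + 3x² − 6x − 33) ÷ lead(D) = −12x³ ÷ −3x³ = 4. Subtract (4)·D = −12x³ + 4x² − 4x − 36. Remainder: −x² − 2x + 3.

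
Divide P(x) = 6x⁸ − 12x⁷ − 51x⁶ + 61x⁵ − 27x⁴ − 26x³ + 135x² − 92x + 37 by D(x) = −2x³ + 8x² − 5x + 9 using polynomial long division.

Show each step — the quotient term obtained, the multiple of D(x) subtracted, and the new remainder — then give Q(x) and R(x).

Q(x) = −3x⁵ − 6x⁴ + 9x³ + 7x² − 8x + 4; R(x) = 1

Step 1: lead(6x⁸ − 12x⁷ − 51x⁶ + 61x⁵ − 27x⁴ − 26x³ + 135x² − 92x + 37) ÷ lead(D) = 6x⁸ ÷ −2x³ = −3x⁵. Subtract (−3x⁵)·D = 6x⁸ − 24x⁷ + 15x⁶ − 27x⁵. Remainder: 12x⁷ − 66x⁶ + 88x⁵ − 27x⁴ − 26x³ + 135x² − 92x + 37.
Step 2: lead(12x⁷ − 66x⁶ + 88x⁵ − 27x⁴ − 26x³ + 135x² − 92x + 37) ÷ lead(D) = 12x⁷ ÷ −2x³ = −6x⁴. Subtract (−6x⁴)·D = 12x⁷ − 48x⁶ + 30x⁵ − 54x⁴. Remainder: −18x⁶ + 58x⁵ + 27x⁴ − 26x³ + 135x² − 92x + 37.
Step 3: lead(−18x⁶ + 58x⁵ + 27x⁴ − 26x³ + 135x² − 92x + 37) ÷ lead(D) = −18x⁶ ÷ −2x³ = 9x³. Subtract (9x³)·D = −18x⁶ + 72x⁵ − 45x⁴ + 81x³. Remainder: −14x⁵ + 72x⁴ − 107x³ + 135x² − 92x + 37.
Step 4: lead(−14x⁵ + 72x⁴ − 107x³ + 135x² − 92x + 37) ÷ lead(D) = −14x⁵ ÷ −2x³ = 7x². Subtract (7x²)·D = −14x⁵ + 56x⁴ − 35x³ + 63x². Remainder: 16x⁴ − 72x³ + 72x² − 92x + 37.
Step 5: lead(16x⁴ − 72x³ + 72x² − 92x + 37) ÷ lead(D) = 16x⁴ ÷ −2x³ = −8x. Subtract (−8x)·D = 16x⁴ − 64x³ + 40x² − 72x. Remainder: −8x³ + 32x² − 20x + 37.
Step 6: lead(−8x³ + 32x² − 20x + 37) ÷ lead(D) = −8x³ ÷ −2x³ = 4. Subtract (4)·D = −8x³ + 32x² − 20x + 36. Remainder: 1.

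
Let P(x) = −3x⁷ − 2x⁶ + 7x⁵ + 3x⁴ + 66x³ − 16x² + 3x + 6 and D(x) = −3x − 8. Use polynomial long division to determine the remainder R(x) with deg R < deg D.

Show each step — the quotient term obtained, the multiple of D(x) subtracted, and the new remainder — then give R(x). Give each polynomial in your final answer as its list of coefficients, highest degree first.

R = [-2]

Step 1: lead(−3x⁷ − 2x⁶ + 7x⁵ + 3x⁴ + 66x³ − 16x² + 3x + 6) ÷ lead(D) = −3x⁷ ÷ −3x = x⁶. Subtract (x⁶)·D = −3x⁷ − 8x⁶. Remainder: 6x⁶ + 7x⁵ + 3x⁴ + 66x³ − 16x² + 3x + 6.
Step 2: lead(6x⁶ + 7x⁵ + 3x⁴ + 66x³ − 16x² + 3x + 6) ÷ lead(D) = 6x⁶ ÷ −3x = −2x⁵. Subtract (−2x⁵)·D = 6x⁶ + 16x⁵. Remainder: −9x⁵ + 3x⁴ + 66x³ − 16x² + 3x + 6.
Step 3: lead(−9x⁵ + 3x⁴ + 66x³ − 16x² + 3x + 6) ÷ lead(D) = −9x⁵ ÷ −3x = 3x⁴. Subtract (3x⁴)·D = −9x⁵ − 24x⁴. Remainder: 27x⁴ + 66x³ − 16x² + 3x + 6.
Step 4: lead(27x⁴ + 66x³ − 16x² + 3x + 6) ÷ lead(D) = 27x⁴ ÷ −3x = −9x³. Subtract (−9x³)·D = 27x⁴ + 72x³. Remainder: −6x³ − 16x² + 3x + 6.
Step 5: lead(−6x³ − 16x² + 3x + 6) ÷ lead(D) = −6x³ ÷ −3x = 2x². Subtract (2x²)·D = −6x³ − 16x². Remainder: 3x + 6.
Step 6: lead(3x + 6) ÷ lead(D) = 3x ÷ −3x = −1. Subtract (−1)·D = 3x + 8. Remainder: −2.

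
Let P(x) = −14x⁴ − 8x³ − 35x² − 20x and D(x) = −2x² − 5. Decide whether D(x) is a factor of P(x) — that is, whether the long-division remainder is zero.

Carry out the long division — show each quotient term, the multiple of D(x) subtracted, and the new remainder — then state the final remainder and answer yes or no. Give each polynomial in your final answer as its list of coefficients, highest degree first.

Step 1: lead(−14x⁴ − 8x³ − 35x² − 20x) ÷ lead(D) = −14x⁴ ÷ −2x² = 7x². Subtract (7x²)·D = −14x⁴ − 35x². Remainder: −8x³ − 20x.
Step 2: lead(−8x³ − 20x) ÷ lead(D) = −8x³ ÷ −2x² = 4x. Subtract (4x)·D = −8x³ − 20x. Remainder: 0.

R = [0], so D(x) is a factor of P(x). yes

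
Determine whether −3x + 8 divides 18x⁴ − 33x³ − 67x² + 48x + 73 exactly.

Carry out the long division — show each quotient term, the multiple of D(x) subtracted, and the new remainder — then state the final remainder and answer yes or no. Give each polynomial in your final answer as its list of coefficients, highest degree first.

Step 1: lead(18x⁴ − 33x³ − 67x² + 48x + 73) ÷ lead(D) = 18x⁴ ÷ −3x = −6x³. Subtract (−6x³)·D = 18x⁴ − 48x³. Remainder: 15x³ − 67x² + 48x + 73.
Step 2: lead(15x³ − 67x² + 48x + 73) ÷ lead(D) = 15x³ ÷ −3x = −5x². Subtract (−5x²)·D = 15x³ − 40x². Remainder: −27x² + 48x + 73.
Step 3: lead(−27x² + 48x + 73) ÷ lead(D) = −27x² ÷ −3x = 9x. Subtract (9x)·D = −27x² + 72x. Remainder: −24x + 73.
Step 4: lead(−24x + 73) ÷ lead(D) = −24x ÷ −3x = 8. Subtract (8)·D = −24x + 64. Remainder: 9.

R = [9], so D(x) is not a factor of P(x). no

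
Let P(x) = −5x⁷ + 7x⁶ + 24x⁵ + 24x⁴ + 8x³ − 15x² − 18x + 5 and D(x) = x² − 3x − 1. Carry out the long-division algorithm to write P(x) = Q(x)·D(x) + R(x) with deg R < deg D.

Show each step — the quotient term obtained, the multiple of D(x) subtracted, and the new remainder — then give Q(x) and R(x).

Q(x) = −5x⁵ − 8x⁴ − 5x³ + x² + 6x + 4; R(x) = 9

Step 1: lead(−5x⁷ + 7x⁶ + 24x⁵ + 24x⁴ + 8x³ − 15x² − 18x + 5) ÷ lead(D) = −5x⁷ ÷ x² = −5x⁵. Subtract (−5x⁵)·D = −5x⁷ + 15x⁶ + 5x⁵. Remainder: −8x⁶ + 19x⁵ + 24x⁴ + 8x³ − 15x² − 18x + 5.
Step 2: lead(−8x⁶ + 19x⁵ + 24x⁴ + 8x³ − 15x² − 18x + 5) ÷ lead(D) = −8x⁶ ÷ x² = −8x⁴. Subtract (−8x⁴)·D = −8x⁶ + 24x⁵ + 8x⁴. Remainder: −5x⁵ + 16x⁴ + 8x³ − 15x² − 18x + 5.
Step 3: lead(−5x⁵ + 16x⁴ + 8x³ − 15x² − 18x + 5) ÷ lead(D) = −5x⁵ ÷ x² = −5x³. Subtract (−5x³)·D = −5x⁵ + 15x⁴ + 5x³. Remainder: x⁴ + 3x³ − 15x² − 18x + 5.
Step 4: lead(x⁴ + 3x³ − 15x² − 18x + 5) ÷ lead(D) = x⁴ ÷ x² = x². Subtract (x²)·D = x⁴ − 3x³ − x². Remainder: 6x³ − 14x² − 18x + 5.
Step 5: lead(6x³ − 14x² − 18x + 5) ÷ lead(D) = 6x³ ÷ x² = 6x. Subtract (6x)·D = 6x³ − 18x² − 6x. Remainder: 4x² − 12x + 5.
Step 6: lead(4x² − 12x + 5) ÷ lead(D) = 4x² ÷ x² = 4. Subtract (4)·D = 4x² − 12x − 4. Remainder: 9.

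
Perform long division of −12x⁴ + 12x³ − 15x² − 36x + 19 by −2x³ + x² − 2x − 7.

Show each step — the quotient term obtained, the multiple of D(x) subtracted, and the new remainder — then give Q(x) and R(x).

Step 1: lead(−12x⁴ + 12x³ − 15x² − 36x + 19) ÷ lead(D) = −12x⁴ ÷ −2x³ = 6x. Subtract (6x)·D = −12x⁴ + 6x³ − 12x² − 42x. Remainder: 6x³ − 3x² + 6x + 19.
Step 2: lead(6x³ − 3x² + 6x + 19) ÷ lead(D) = 6x³ ÷ −2x³ = −3. Subtract (−3)·D = 6x³ − 3x² + 6x + 21. Remainder: −2.

Q(x) = 6x − 3; R(x) = −2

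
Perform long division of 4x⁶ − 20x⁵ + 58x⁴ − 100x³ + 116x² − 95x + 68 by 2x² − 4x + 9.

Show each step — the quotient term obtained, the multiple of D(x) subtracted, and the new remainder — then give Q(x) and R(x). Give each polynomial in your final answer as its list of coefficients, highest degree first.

Q = [2, -6, 8, -7, 8]; R = [-4]

Step 1: lead(4x⁶ − 20x⁵ + 58x⁴ − 100x³ + 116x² − 95x + 68) ÷ lead(D) = 4x⁶ ÷ 2x² = 2x⁴. Subtract (2x⁴)·D = 4x⁶ − 8x⁵ + 18x⁴. Remainder: −12x⁵ + 40x⁴ − 100x³ + 116x² − 95x + 68.
Step 2: lead(−12x⁵ + 40x⁴ − 100x³ + 116x² − 95x + 68) ÷ lead(D) = −12x⁵ ÷ 2x² = −6x³. Subtract (−6x³)·D = −12x⁵ + 24x⁴ − 54x³. Remainder: 16x⁴ − 46x³ + 116x² − 95x + 68.
Step 3: lead(16x⁴ − 46x³ + 116x² − 95x + 68) ÷ lead(D) = 16x⁴ ÷ 2x² = 8x². Subtract (8x²)·D = 16x⁴ − 32x³ + 72x². Remainder: −14x³ + 44x² − 95x + 68.
Step 4: lead(−14x³ + 44x² − 95x + 68) ÷ lead(D) = −14x³ ÷ 2x² = −7x. Subtract (−7x)·D = −14x³ + 28x² − 63x. Remainder: 16x² − 32x + 68.
Step 5: lead(16x² − 32x + 68) ÷ lead(D) = 16x² ÷ 2x² = 8. Subtract (8)·D = 16x² − 32x + 72. Remainder: −4.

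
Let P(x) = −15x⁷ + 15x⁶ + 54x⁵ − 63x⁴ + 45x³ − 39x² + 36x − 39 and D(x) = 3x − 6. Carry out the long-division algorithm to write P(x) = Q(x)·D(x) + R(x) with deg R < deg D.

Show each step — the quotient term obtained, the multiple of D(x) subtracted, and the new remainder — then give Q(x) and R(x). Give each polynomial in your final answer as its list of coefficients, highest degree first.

Q = [-5, -5, 8, -5, 5, -3, 6]; R = [-3]

Step 1: lead(−15x⁷ + 15x⁶ + 54x⁵ − 63x⁴ + 45x³ − 39x² + 36x − 39) ÷ lead(D) = −15x⁷ ÷ 3x = −5x⁶. Subtract (−5x⁶)·D = −15x⁷ + 30x⁶. Remainder: −15x⁶ + 54x⁵ − 63x⁴ + 45x³ − 39x² + 36x − 39.
Step 2: lead(−15x⁶ + 54x⁵ − 63x⁴ + 45x³ − 39x² + 36x − 39) ÷ lead(D) = −15x⁶ ÷ 3x = −5x⁵. Subtract (−5x⁵)·D = −15x⁶ + 30x⁵. Remainder: 24x⁵ − 63x⁴ + 45x³ − 39x² + 36x − 39.
Step 3: lead(24x⁵ − 63x⁴ + 45x³ − 39x² + 36x − 39) ÷ lead(D) = 24x⁵ ÷ 3x = 8x⁴. Subtract (8x⁴)·D = 24x⁵ − 48x⁴. Remainder: −15x⁴ + 45x³ − 39x² + 36x − 39.
Step 4: lead(−15x⁴ + 45x³ − 39x² + 36x − 39) ÷ lead(D) = −15x⁴ ÷ 3x = −5x³. Subtract (−5x³)·D = −15x⁴ + 30x³. Remainder: 15x³ − 39x² + 36x − 39.
Step 5: lead(15x³ − 39x² + 36x − 39) ÷ lead(D) = 15x³ ÷ 3x = 5x². Subtract (5x²)·D = 15x³ − 30x². Remainder: −9x² + 36x − 39.
Step 6: lead(−9x² + 36x − 39) ÷ lead(D) = −9x² ÷ 3x = −3x. Subtract (−3x)·D = −9x² + 18x. Remainder: 18x − 39.
Step 7: lead(18x − 39) ÷ lead(D) = 18x ÷ 3x = 6. Subtract (6)·D = 18x − 36. Remainder: −3.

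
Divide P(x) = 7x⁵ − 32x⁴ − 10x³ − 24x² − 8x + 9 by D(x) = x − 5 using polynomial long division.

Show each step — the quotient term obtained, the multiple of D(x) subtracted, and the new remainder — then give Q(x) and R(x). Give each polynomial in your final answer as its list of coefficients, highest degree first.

Step 1: lead(7x⁵ − 32x⁴ − 10x³ − 24x² − 8x + 9) ÷ lead(D) = 7x⁵ ÷ x = 7x⁴. Subtract (7x⁴)·D = 7x⁵ − 35x⁴. Remainder: 3x⁴ − 10x³ − 24x² − 8x + 9.
Step 2: lead(3x⁴ − 10x³ − 24x² − 8x + 9) ÷ lead(D) = 3x⁴ ÷ x = 3x³. Subtract (3x³)·D = 3x⁴ − 15x³. Remainder: 5x³ − 24x² − 8x + 9.
Step 3: lead(5x³ − 24x² − 8x + 9) ÷ lead(D) = 5x³ ÷ x = 5x². Subtract (5x²)·D = 5x³ − 25x². Remainder: x² − 8x + 9.
Step 4: lead(x² − 8x + 9) ÷ lead(D) = x² ÷ x = x. Subtract (x)·D = x² − 5x. Remainder: −3x + 9.
Step 5: lead(−3x + 9) ÷ lead(D) = −3x ÷ x = −3. Subtract (−3)·D = −3x + 15. Remainder: −6.

Q = [7, 3, 5, 1, -3]; R = [-6]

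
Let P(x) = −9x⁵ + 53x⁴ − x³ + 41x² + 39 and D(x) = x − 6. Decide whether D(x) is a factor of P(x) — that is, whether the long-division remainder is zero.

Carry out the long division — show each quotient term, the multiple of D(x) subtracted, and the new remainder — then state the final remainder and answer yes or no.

R(x) = 3, so D(x) is not a factor of P(x). no

Step 1: lead(−9x⁵ + 53x⁴ − x³ + 41x² + 39) ÷ lead(D) = −9x⁵ ÷ x = −9x⁴. Subtract (−9x⁴)·D = −9x⁵ + 54x⁴. Remainder: −x⁴ − x³ + 41x² + 39.
Step 2: lead(−x⁴ − x³ + 41x² + 39) ÷ lead(D) = −x⁴ ÷ x = −x³. Subtract (−x³)·D = −x⁴ + 6x³. Remainder: −7x³ + 41x² + 39.
Step 3: lead(−7x³ + 41x² + 39) ÷ lead(D) = −7x³ ÷ x = −7x². Subtract (−7x²)·D = −7x³ + 42x². Remainder: −x² + 39.
Step 4: lead(−x² + 39) ÷ lead(D) = −x² ÷ x = −x. Subtract (−x)·D = −x² + 6x. Remainder: −6x + 39.
Step 5: lead(−6x + 39) ÷ lead(D) = −6x ÷ x = −6. Subtract (−6)·D = −6x + 36. Remainder: 3.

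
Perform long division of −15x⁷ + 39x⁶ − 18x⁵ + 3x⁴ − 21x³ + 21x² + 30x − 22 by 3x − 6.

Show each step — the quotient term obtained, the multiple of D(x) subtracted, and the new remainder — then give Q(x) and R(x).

Q(x) = −5x⁶ + 3x⁵ + x³ − 5x² − 3x + 4; R(x) = 2

Step 1: lead(−15x⁷ + 39x⁶ − 18x⁵ + 3x⁴ − 21x³ + 21x² + 30x − 22) ÷ lead(D) = −15x⁷ ÷ 3x = −5x⁶. Subtract (−5x⁶)·D = −15x⁷ + 30x⁶. Remainder: 9x⁶ − 18x⁵ + 3x⁴ − 21x³ + 21x² + 30x − 22.
Step 2: lead(9x⁶ − 18x⁵ + 3x⁴ − 21x³ + 21x² + 30x − 22) ÷ lead(D) = 9x⁶ ÷ 3x = 3x⁵. Subtract (3x⁵)·D = 9x⁶ − 18x⁵. Remainder: 3x⁴ − 21x³ + 21x² + 30x − 22.
Step 3: lead(3x⁴ − 21x³ + 21x² + 30x − 22) ÷ lead(D) = 3x⁴ ÷ 3x = x³. Subtract (x³)·D = 3x⁴ − 6x³. Remainder: −15x³ + 21x² + 30x − 22.
Step 4: lead(−15x³ + 21x² + 30x − 22) ÷ lead(D) = −15x³ ÷ 3x = −5x². Subtract (−5x²)·D = −15x³ + 30x². Remainder: −9x² + 30x − 22.
Step 5: lead(−9x² + 30x − 22) ÷ lead(D) = −9x² ÷ 3x = −3x. Subtract (−3x)·D = −9x² + 18x. Remainder: 12x − 22.
Step 6: lead(12x − 22) ÷ lead(D) = 12x ÷ 3x = 4. Subtract (4)·D = 12x − 24. Remainder: 2.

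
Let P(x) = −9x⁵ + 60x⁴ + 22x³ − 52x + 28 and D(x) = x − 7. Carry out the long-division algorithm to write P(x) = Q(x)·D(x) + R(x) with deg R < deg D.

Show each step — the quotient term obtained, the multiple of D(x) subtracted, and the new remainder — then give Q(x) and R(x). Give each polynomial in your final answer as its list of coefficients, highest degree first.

Q = [-9, -3, 1, 7, -3]; R = [7]

Step 1: lead(−9x⁵ + 60x⁴ + 22x³ − 52x + 28) ÷ lead(D) = −9x⁵ ÷ x = −9x⁴. Subtract (−9x⁴)·D = −9x⁵ + 63x⁴. Remainder: −3x⁴ + 22x³ − 52x + 28.
Step 2: lead(−3x⁴ + 22x³ − 52x + 28) ÷ lead(D) = −3x⁴ ÷ x = −3x³. Subtract (−3x³)·D = −3x⁴ + 21x³. Remainder: x³ − 52x + 28.
Step 3: lead(x³ − 52x + 28) ÷ lead(D) = x³ ÷ x = x². Subtract (x²)·D = x³ − 7x². Remainder: 7x² − 52x + 28.
Step 4: lead(7x² − 52x + 28) ÷ lead(D) = 7x² ÷ x = 7x. Subtract (7x)·D = 7x² − 49x. Remainder: −3x + 28.
Step 5: lead(−3x + 28) ÷ lead(D) = −3x ÷ x = −3. Subtract (−3)·D = −3x + 21. Remainder: 7.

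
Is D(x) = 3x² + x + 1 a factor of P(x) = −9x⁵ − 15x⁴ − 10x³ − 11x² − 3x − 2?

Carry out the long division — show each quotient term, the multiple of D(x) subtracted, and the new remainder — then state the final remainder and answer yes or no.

Step 1: lead(−9x⁵ − 15x⁴ − 10x³ − 11x² − 3x − 2) ÷ lead(D) = −9x⁵ ÷ 3x² = −3x³. Subtract (−3x³)·D = −9x⁵ − 3x⁴ − 3x³. Remainder: −12x⁴ − 7x³ − 11x² − 3x − 2.
Step 2: lead(−12x⁴ − 7x³ − 11x² − 3x − 2) ÷ lead(D) = −12x⁴ ÷ 3x² = −4x². Subtract (−4x²)·D = −12x⁴ − 4x³ − 4x². Remainder: −3x³ − 7x² − 3x − 2.
Step 3: lead(−3x³ − 7x² − 3x − 2) ÷ lead(D) = −3x³ ÷ 3x² = −x. Subtract (−x)·D = −3x³ − x² − x. Remainder: −6x² − 2x − 2.
Step 4: lead(−6x² − 2x − 2) ÷ lead(D) = −6x² ÷ 3x² = −2. Subtract (−2)·D = −6x² − 2x − 2. Remainder: 0.

R(x) = 0, so D(x) is a factor of P(x). yes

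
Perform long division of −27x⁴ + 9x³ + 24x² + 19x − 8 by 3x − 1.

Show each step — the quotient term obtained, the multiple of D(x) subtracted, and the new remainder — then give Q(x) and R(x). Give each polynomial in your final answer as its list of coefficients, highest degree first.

Q = [-9, 0, 8, 9]; R = [1]

Step 1: lead(−27x⁴ + 9x³ + 24x² + 19x − 8) ÷ lead(D) = −27x⁴ ÷ 3x = −9x³. Subtract (−9x³)·D = −27x⁴ + 9x³. Remainder: 24x² + 19x − 8.
Step 2: lead(24x² + 19x − 8) ÷ lead(D) = 24x² ÷ 3x = 8x. Subtract (8x)·D = 24x² − 8x. Remainder: 27x − 8.
Step 3: lead(27x − 8) ÷ lead(D) = 27x ÷ 3x = 9. Subtract (9)·D = 27x − 9. Remainder: 1.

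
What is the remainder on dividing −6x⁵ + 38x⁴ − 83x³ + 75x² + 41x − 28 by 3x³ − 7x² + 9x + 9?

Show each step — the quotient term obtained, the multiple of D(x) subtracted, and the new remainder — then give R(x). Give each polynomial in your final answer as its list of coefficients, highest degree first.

Step 1: lead(−6x⁵ + 38x⁴ − 83x³ + 75x² + 41x − 28) ÷ lead(D) = −6x⁵ ÷ 3x³ = −2x². Subtract (−2x²)·D = −6x⁵ + 14x⁴ − 18x³ − 18x². Remainder: 24x⁴ − 65x³ + 93x² + 41x − 28.
Step 2: lead(24x⁴ − 65x³ + 93x² + 41x − 28) ÷ lead(D) = 24x⁴ ÷ 3x³ = 8x. Subtract (8x)·D = 24x⁴ − 56x³ + 72x² + 72x. Remainder: −9x³ + 21x² − 31x − 28.
Step 3: lead(−9x³ + 21x² − 31x − 28) ÷ lead(D) = −9x³ ÷ 3x³ = −3. Subtract (−3)·D = −9x³ + 21x² − 27x − 27. Remainder: −4x − 1.

R = [-4, -1]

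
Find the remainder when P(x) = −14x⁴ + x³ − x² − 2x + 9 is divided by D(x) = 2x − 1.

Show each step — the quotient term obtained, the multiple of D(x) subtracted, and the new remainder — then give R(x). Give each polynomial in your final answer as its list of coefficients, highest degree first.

R = [7]

Step 1: lead(−14x⁴ + x³ − x² − 2x + 9) ÷ lead(D) = −14x⁴ ÷ 2x = −7x³. Subtract (−7x³)·D = −14x⁴ + 7x³. Remainder: −6x³ − x² − 2x + 9.
Step 2: lead(−6x³ − x² − 2x + 9) ÷ lead(D) = −6x³ ÷ 2x = −3x². Subtract (−3x²)·D = −6x³ + 3x². Remainder: −4x² − 2x + 9.
Step 3: lead(−4x² − 2x + 9) ÷ lead(D) = −4x² ÷ 2x = −2x. Subtract (−2x)·D = −4x² + 2x. Remainder: −4x + 9.
Step 4: lead(−4x + 9) ÷ lead(D) = −4x ÷ 2x = −2. Subtract (−2)·D = −4x + 2. Remainder: 7.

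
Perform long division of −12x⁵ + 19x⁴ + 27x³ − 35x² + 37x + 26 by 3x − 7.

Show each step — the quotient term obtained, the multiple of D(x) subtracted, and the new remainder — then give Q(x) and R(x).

Step 1: lead(−12x⁵ + 19x⁴ + 27x³ − 35x² + 37x + 26) ÷ lead(D) = −12x⁵ ÷ 3x = −4x⁴. Subtract (−4x⁴)·D = −12x⁵ + 28x⁴. Remainder: −9x⁴ + 27x³ − 35x² + 37x + 26.
Step 2: lead(−9x⁴ + 27x³ − 35x² + 37x + 26) ÷ lead(D) = −9x⁴ ÷ 3x = −3x³. Subtract (−3x³)·D = −9x⁴ + 21x³. Remainder: 6x³ − 35x² + 37x + 26.
Step 3: lead(6x³ − 35x² + 37x + 26) ÷ lead(D) = 6x³ ÷ 3x = 2x². Subtract (2x²)·D = 6x³ − 14x². Remainder: −21x² + 37x + 26.
Step 4: lead(−21x² + 37x + 26) ÷ lead(D) = −21x² ÷ 3x = −7x. Subtract (−7x)·D = −21x² + 49x. Remainder: −12x + 26.
Step 5: lead(−12x + 26) ÷ lead(D) = −12x ÷ 3x = −4. Subtract (−4)·D = −12x + 28. Remainder: −2.

Q(x) = −4x⁴ − 3x³ + 2x² − 7x − 4; R(x) = −2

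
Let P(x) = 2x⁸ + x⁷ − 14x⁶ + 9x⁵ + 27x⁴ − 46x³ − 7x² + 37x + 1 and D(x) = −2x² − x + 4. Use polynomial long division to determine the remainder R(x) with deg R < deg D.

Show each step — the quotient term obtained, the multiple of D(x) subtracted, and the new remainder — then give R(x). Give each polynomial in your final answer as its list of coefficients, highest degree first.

Step 1: lead(2x⁸ + x⁷ − 14x⁶ + 9x⁵ + 27x⁴ − 46x³ − 7x² + 37x + 1) ÷ lead(D) = 2x⁸ ÷ −2x² = −x⁶. Subtract (−x⁶)·D = 2x⁸ + x⁷ − 4x⁶. Remainder: −10x⁶ + 9x⁵ + 27x⁴ − 46x³ − 7x² + 37x + 1.
Step 2: lead(−10x⁶ + 9x⁵ + 27x⁴ − 46x³ − 7x² + 37x + 1) ÷ lead(D) = −10x⁶ ÷ −2x² = 5x⁴. Subtract (5x⁴)·D = −10x⁶ − 5x⁵ + 20x⁴. Remainder: 14x⁵ + 7x⁴ − 46x³ − 7x² + 37x + 1.
Step 3: lead(14x⁵ + 7x⁴ − 46x³ − 7x² + 37x + 1) ÷ lead(D) = 14x⁵ ÷ −2x² = −7x³. Subtract (−7x³)·D = 14x⁵ + 7x⁴ − 28x³. Remainder: −18x³ − 7x² + 37x + 1.
Step 4: lead(−18x³ − 7x² + 37x + 1) ÷ lead(D) = −18x³ ÷ −2x² = 9x. Subtract (9x)·D = −18x³ − 9x² + 36x. Remainder: 2x² + x + 1.
Step 5: lead(2x² + x + 1) ÷ lead(D) = 2x² ÷ −2x² = −1. Subtract (−1)·D = 2x² + x − 4. Remainder: 5.

R = [5]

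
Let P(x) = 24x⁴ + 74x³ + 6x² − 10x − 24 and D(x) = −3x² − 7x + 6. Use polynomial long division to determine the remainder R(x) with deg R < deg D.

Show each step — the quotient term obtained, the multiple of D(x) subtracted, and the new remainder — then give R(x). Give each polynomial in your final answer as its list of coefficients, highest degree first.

Step 1: lead(24x⁴ + 74x³ + 6x² − 10x − 24) ÷ lead(D) = 24x⁴ ÷ −3x² = −8x². Subtract (−8x²)·D = 24x⁴ + 56x³ − 48x². Remainder: 18x³ + 54x² − 10x − 24.
Step 2: lead(18x³ + 54x² − 10x − 24) ÷ lead(D) = 18x³ ÷ −3x² = −6x. Subtract (−6x)·D = 18x³ + 42x² − 36x. Remainder: 12x² + 26x − 24.
Step 3: lead(12x² + 26x − 24) ÷ lead(D) = 12x² ÷ −3x² = −4. Subtract (−4)·D = 12x² + 28x − 24. Remainder: −2x.

R = [-2, 0]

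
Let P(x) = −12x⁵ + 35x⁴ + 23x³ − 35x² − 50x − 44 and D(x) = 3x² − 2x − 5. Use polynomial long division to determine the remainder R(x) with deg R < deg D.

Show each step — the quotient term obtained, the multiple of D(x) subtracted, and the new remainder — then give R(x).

R(x) = x − 4

Step 1: lead(−12x⁵ + 35x⁴ + 23x³ − 35x² − 50x − 44) ÷ lead(D) = −12x⁵ ÷ 3x² = −4x³. Subtract (−4x³)·D = −12x⁵ + 8x⁴ + 20x³. Remainder: 27x⁴ + 3x³ − 35x² − 50x − 44.
Step 2: lead(27x⁴ + 3x³ − 35x² − 50x − 44) ÷ lead(D) = 27x⁴ ÷ 3x² = 9x². Subtract (9x²)·D = 27x⁴ − 18x³ − 45x². Remainder: 21x³ + 10x² − 50x − 44.
Step 3: lead(21x³ + 10x² − 50x − 44) ÷ lead(D) = 21x³ ÷ 3x² = 7x. Subtract (7x)·D = 21x³ − 14x² − 35x. Remainder: 24x² − 15x − 44.
Step 4: lead(24x² − 15x − 44) ÷ lead(D) = 24x² ÷ 3x² = 8. Subtract (8)·D = 24x² − 16x − 40. Remainder: x − 4.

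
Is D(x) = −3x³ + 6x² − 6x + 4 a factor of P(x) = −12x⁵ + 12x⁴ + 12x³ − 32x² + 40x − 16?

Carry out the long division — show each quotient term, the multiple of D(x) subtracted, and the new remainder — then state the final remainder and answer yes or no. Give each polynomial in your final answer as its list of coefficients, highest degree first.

R = [0], so D(x) is a factor of P(x). yes

Step 1: lead(−12x⁵ + 12x⁴ + 12x³ − 32x² + 40x − 16) ÷ lead(D) = −12x⁵ ÷ −3x³ = 4x². Subtract (4x²)·D = −12x⁵ + 24x⁴ − 24x³ + 16x². Remainder: −12x⁴ + 36x³ − 48x² + 40x − 16.
Step 2: lead(−12x⁴ + 36x³ − 48x² + 40x − 16) ÷ lead(D) = −12x⁴ ÷ −3x³ = 4x. Subtract (4x)·D = −12x⁴ + 24x³ − 24x² + 16x. Remainder: 12x³ − 24x² + 24x − 16.
Step 3: lead(12x³ − 24x² + 24x − 16) ÷ lead(D) = 12x³ ÷ −3x³ = −4. Subtract (−4)·D = 12x³ − 24x² + 24x − 16. Remainder: 0.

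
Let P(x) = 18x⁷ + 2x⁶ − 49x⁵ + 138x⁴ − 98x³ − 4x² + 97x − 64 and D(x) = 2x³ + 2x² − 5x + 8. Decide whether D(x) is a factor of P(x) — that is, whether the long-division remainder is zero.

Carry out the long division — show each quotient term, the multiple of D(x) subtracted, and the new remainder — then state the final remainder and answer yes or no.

R(x) = x² − 4x + 8, so D(x) is not a factor of P(x). no

Step 1: lead(18x⁷ + 2x⁶ − 49x⁵ + 138x⁴ − 98x³ − 4x² + 97x − 64) ÷ lead(D) = 18x⁷ ÷ 2x³ = 9x⁴. Subtract (9x⁴)·D = 18x⁷ + 18x⁶ − 45x⁵ + 72x⁴. Remainder: −16x⁶ − 4x⁵ + 66x⁴ − 98x³ − 4x² + 97x − 64.
Step 2: lead(−16x⁶ − 4x⁵ + 66x⁴ − 98x³ − 4x² + 97x − 64) ÷ lead(D) = −16x⁶ ÷ 2x³ = −8x³. Subtract (−8x³)·D = −16x⁶ − 16x⁵ + 40x⁴ − 64x³. Remainder: 12x⁵ + 26x⁴ − 34x³ − 4x² + 97x − 64.
Step 3: lead(12x⁵ + 26x⁴ − 34x³ − 4x² + 97x − 64) ÷ lead(D) = 12x⁵ ÷ 2x³ = 6x². Subtract (6x²)·D = 12x⁵ + 12x⁴ − 30x³ + 48x². Remainder: 14x⁴ − 4x³ − 52x² + 97x − 64.
Step 4: lead(14x⁴ − 4x³ − 52x² + 97x − 64) ÷ lead(D) = 14x⁴ ÷ 2x³ = 7x. Subtract (7x)·D = 14x⁴ + 14x³ − 35x² + 56x. Remainder: −18x³ − 17x² + 41x − 64.
Step 5: lead(−18x³ − 17x² + 41x − 64) ÷ lead(D) = −18x³ ÷ 2x³ = −9. Subtract (−9)·D = −18x³ − 18x² + 45x − 72. Remainder: x² − 4x + 8.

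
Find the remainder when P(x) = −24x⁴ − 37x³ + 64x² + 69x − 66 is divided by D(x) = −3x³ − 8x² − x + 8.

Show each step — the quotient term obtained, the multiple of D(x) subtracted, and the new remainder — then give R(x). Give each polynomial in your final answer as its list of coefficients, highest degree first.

R = [-4, 6]

Step 1: lead(−24x⁴ − 37x³ + 64x² + 69x − 66) ÷ lead(D) = −24x⁴ ÷ −3x³ = 8x. Subtract (8x)·D = −24x⁴ − 64x³ − 8x² + 64x. Remainder: 27x³ + 72x² + 5x − 66.
Step 2: lead(27x³ + 72x² + 5x − 66) ÷ lead(D) = 27x³ ÷ −3x³ = −9. Subtract (−9)·D = 27x³ + 72x² + 9x − 72. Remainder: −4x + 6.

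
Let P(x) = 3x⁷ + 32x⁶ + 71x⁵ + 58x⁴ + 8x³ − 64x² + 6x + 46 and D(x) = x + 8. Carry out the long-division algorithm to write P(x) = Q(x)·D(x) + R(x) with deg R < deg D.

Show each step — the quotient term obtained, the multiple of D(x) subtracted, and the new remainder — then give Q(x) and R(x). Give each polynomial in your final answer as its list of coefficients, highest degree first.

Q = [3, 8, 7, 2, -8, 0, 6]; R = [-2]

Step 1: lead(3x⁷ + 32x⁶ + 71x⁵ + 58x⁴ + 8x³ − 64x² + 6x + 46) ÷ lead(D) = 3x⁷ ÷ x = 3x⁶. Subtract (3x⁶)·D = 3x⁷ + 24x⁶. Remainder: 8x⁶ + 71x⁵ + 58x⁴ + 8x³ − 64x² + 6x + 46.
Step 2: lead(8x⁶ + 71x⁵ + 58x⁴ + 8x³ − 64x² + 6x + 46) ÷ lead(D) = 8x⁶ ÷ x = 8x⁵. Subtract (8x⁵)·D = 8x⁶ + 64x⁵. Remainder: 7x⁵ + 58x⁴ + 8x³ − 64x² + 6x + 46.
Step 3: lead(7x⁵ + 58x⁴ + 8x³ − 64x² + 6x + 46) ÷ lead(D) = 7x⁵ ÷ x = 7x⁴. Subtract (7x⁴)·D = 7x⁵ + 56x⁴. Remainder: 2x⁴ + 8x³ − 64x² + 6x + 46.
Step 4: lead(2x⁴ + 8x³ − 64x² + 6x + 46) ÷ lead(D) = 2x⁴ ÷ x = 2x³. Subtract (2x³)·D = 2x⁴ + 16x³. Remainder: −8x³ − 64x² + 6x + 46.
Step 5: lead(−8x³ − 64x² + 6x + 46) ÷ lead(D) = −8x³ ÷ x = −8x². Subtract (−8x²)·D = −8x³ − 64x². Remainder: 6x + 46.
Step 6: lead(6x + 46) ÷ lead(D) = 6x ÷ x = 6. Subtract (6)·D = 6x + 48. Remainder: −2.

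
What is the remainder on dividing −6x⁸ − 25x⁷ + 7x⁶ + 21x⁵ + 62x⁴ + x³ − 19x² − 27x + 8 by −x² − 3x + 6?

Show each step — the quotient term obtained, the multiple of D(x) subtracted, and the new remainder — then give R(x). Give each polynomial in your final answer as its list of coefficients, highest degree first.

Step 1: lead(−6x⁸ − 25x⁷ + 7x⁶ + 21x⁵ + 62x⁴ + x³ − 19x² − 27x + 8) ÷ lead(D) = −6x⁸ ÷ −x² = 6x⁶. Subtract (6x⁶)·D = −6x⁸ − 18x⁷ + 36x⁶. Remainder: −7x⁷ − 29x⁶ + 21x⁵ + 62x⁴ + x³ − 19x² − 27x + 8.
Step 2: lead(−7x⁷ − 29x⁶ + 21x⁵ + 62x⁴ + x³ − 19x² − 27x + 8) ÷ lead(D) = −7x⁷ ÷ −x² = 7x⁵. Subtract (7x⁵)·D = −7x⁷ − 21x⁶ + 42x⁵. Remainder: −8x⁶ − 21x⁵ + 62x⁴ + x³ − 19x² − 27x + 8.
Step 3: lead(−8x⁶ − 21x⁵ + 62x⁴ + x³ − 19x² − 27x + 8) ÷ lead(D) = −8x⁶ ÷ −x² = 8x⁴. Subtract (8x⁴)·D = −8x⁶ − 24x⁵ + 48x⁴. Remainder: 3x⁵ + 14x⁴ + x³ − 19x² − 27x + 8.
Step 4: lead(3x⁵ + 14x⁴ + x³ − 19x² − 27x + 8) ÷ lead(D) = 3x⁵ ÷ −x² = −3x³. Subtract (−3x³)·D = 3x⁵ + 9x⁴ − 18x³. Remainder: 5x⁴ + 19x³ − 19x² − 27x + 8.
Step 5: lead(5x⁴ + 19x³ − 19x² − 27x + 8) ÷ lead(D) = 5x⁴ ÷ −x² = −5x². Subtract (−5x²)·D = 5x⁴ + 15x³ − 30x². Remainder: 4x³ + 11x² − 27x + 8.
Step 6: lead(4x³ + 11x² − 27x + 8) ÷ lead(D) = 4x³ ÷ −x² = −4x. Subtract (−4x)·D = 4x³ + 12x² − 24x. Remainder: −x² − 3x + 8.
Step 7: lead(−x² − 3x + 8) ÷ lead(D) = −x² ÷ −x² = 1. Subtract (1)·D = −x² − 3x + 6. Remainder: 2.

R = [2]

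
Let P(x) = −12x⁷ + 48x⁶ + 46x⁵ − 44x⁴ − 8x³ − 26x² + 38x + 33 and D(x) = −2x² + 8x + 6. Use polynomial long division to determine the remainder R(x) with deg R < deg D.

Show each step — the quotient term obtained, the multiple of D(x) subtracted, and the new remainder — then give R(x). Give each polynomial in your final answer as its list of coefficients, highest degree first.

R = [-9]

Step 1: lead(−12x⁷ + 48x⁶ + 46x⁵ − 44x⁴ − 8x³ − 26x² + 38x + 33) ÷ lead(D) = −12x⁷ ÷ −2x² = 6x⁵. Subtract (6x⁵)·D = −12x⁷ + 48x⁶ + 36x⁵. Remainder: 10x⁵ − 44x⁴ − 8x³ − 26x² + 38x + 33.
Step 2: lead(10x⁵ − 44x⁴ − 8x³ − 26x² + 38x + 33) ÷ lead(D) = 10x⁵ ÷ −2x² = −5x³. Subtract (−5x³)·D = 10x⁵ − 40x⁴ − 30x³. Remainder: −4x⁴ + 22x³ − 26x² + 38x + 33.
Step 3: lead(−4x⁴ + 22x³ − 26x² + 38x + 33) ÷ lead(D) = −4x⁴ ÷ −2x² = 2x². Subtract (2x²)·D = −4x⁴ + 16x³ + 12x². Remainder: 6x³ − 38x² + 38x + 33.
Step 4: lead(6x³ − 38x² + 38x + 33) ÷ lead(D) = 6x³ ÷ −2x² = −3x. Subtract (−3x)·D = 6x³ − 24x² − 18x. Remainder: −14x² + 56x + 33.
Step 5: lead(−14x² + 56x + 33) ÷ lead(D) = −14x² ÷ −2x² = 7. Subtract (7)·D = −14x² + 56x + 42. Remainder: −9.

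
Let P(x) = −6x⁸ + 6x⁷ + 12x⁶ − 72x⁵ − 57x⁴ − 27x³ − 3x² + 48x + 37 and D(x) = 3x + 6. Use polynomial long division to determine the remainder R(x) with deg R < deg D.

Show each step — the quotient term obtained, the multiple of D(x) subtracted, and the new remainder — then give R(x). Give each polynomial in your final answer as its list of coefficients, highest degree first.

R = [1]

Step 1: lead(−6x⁸ + 6x⁷ + 12x⁶ − 72x⁵ − 57x⁴ − 27x³ − 3x² + 48x + 37) ÷ lead(D) = −6x⁸ ÷ 3x = −2x⁷. Subtract (−2x⁷)·D = −6x⁸ − 12x⁷. Remainder: 18x⁷ + 12x⁶ − 72x⁵ − 57x⁴ − 27x³ − 3x² + 48x + 37.
Step 2: lead(18x⁷ + 12x⁶ − 72x⁵ − 57x⁴ − 27x³ − 3x² + 48x + 37) ÷ lead(D) = 18x⁷ ÷ 3x = 6x⁶. Subtract (6x⁶)·D = 18x⁷ + 36x⁶. Remainder: −24x⁶ − 72x⁵ − 57x⁴ − 27x³ − 3x² + 48x + 37.
Step 3: lead(−24x⁶ − 72x⁵ − 57x⁴ − 27x³ − 3x² + 48x + 37) ÷ lead(D) = −24x⁶ ÷ 3x = −8x⁵. Subtract (−8x⁵)·D = −24x⁶ − 48x⁵. Remainder: −24x⁵ − 57x⁴ − 27x³ − 3x² + 48x + 37.
Step 4: lead(−24x⁵ − 57x⁴ − 27x³ − 3x² + 48x + 37) ÷ lead(D) = −24x⁵ ÷ 3x = −8x⁴. Subtract (−8x⁴)·D = −24x⁵ − 48x⁴. Remainder: −9x⁴ − 27x³ − 3x² + 48x + 37.
Step 5: lead(−9x⁴ − 27x³ − 3x² + 48x + 37) ÷ lead(D) = −9x⁴ ÷ 3x = −3x³. Subtract (−3x³)·D = −9x⁴ − 18x³. Remainder: −9x³ − 3x² + 48x + 37.
Step 6: lead(−9x³ − 3x² + 48x + 37) ÷ lead(D) = −9x³ ÷ 3x = −3x². Subtract (−3x²)·D = −9x³ − 18x². Remainder: 15x² + 48x + 37.
Step 7: lead(15x² + 48x + 37) ÷ lead(D) = 15x² ÷ 3x = 5x. Subtract (5x)·D = 15x² + 30x. Remainder: 18x + 37.
Step 8: lead(18x + 37) ÷ lead(D) = 18x ÷ 3x = 6. Subtract (6)·D = 18x + 36. Remainder: 1.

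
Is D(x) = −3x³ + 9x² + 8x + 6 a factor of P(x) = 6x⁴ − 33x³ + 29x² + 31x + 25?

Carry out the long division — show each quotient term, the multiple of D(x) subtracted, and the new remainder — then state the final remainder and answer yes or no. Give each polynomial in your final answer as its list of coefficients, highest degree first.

Step 1: lead(6x⁴ − 33x³ + 29x² + 31x + 25) ÷ lead(D) = 6x⁴ ÷ −3x³ = −2x. Subtract (−2x)·D = 6x⁴ − 18x³ − 16x² − 12x. Remainder: −15x³ + 45x² + 43x + 25.
Step 2: lead(−15x³ + 45x² + 43x + 25) ÷ lead(D) = −15x³ ÷ −3x³ = 5. Subtract (5)·D = −15x³ + 45x² + 40x + 30. Remainder: 3x − 5.

R = [3, -5], so D(x) is not a factor of P(x). no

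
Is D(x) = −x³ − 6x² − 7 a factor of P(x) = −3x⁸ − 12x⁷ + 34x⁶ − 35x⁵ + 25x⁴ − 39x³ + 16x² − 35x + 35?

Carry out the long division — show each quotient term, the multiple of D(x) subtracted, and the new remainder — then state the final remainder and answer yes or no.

R(x) = 0, so D(x) is a factor of P(x). yes

Step 1: lead(−3x⁸ − 12x⁷ + 34x⁶ − 35x⁵ + 25x⁴ − 39x³ + 16x² − 35x + 35) ÷ lead(D) = −3x⁸ ÷ −x³ = 3x⁵. Subtract (3x⁵)·D = −3x⁸ − 18x⁷ − 21x⁵. Remainder: 6x⁷ + 34x⁶ − 14x⁵ + 25x⁴ − 39x³ + 16x² − 35x + 35.
Step 2: lead(6x⁷ + 34x⁶ − 14x⁵ + 25x⁴ − 39x³ + 16x² − 35x + 35) ÷ lead(D) = 6x⁷ ÷ −x³ = −6x⁴. Subtract (−6x⁴)·D = 6x⁷ + 36x⁶ + 42x⁴. Remainder: −2x⁶ − 14x⁵ − 17x⁴ − 39x³ + 16x² − 35x + 35.
Step 3: lead(−2x⁶ − 14x⁵ − 17x⁴ − 39x³ + 16x² − 35x + 35) ÷ lead(D) = −2x⁶ ÷ −x³ = 2x³. Subtract (2x³)·D = −2x⁶ − 12x⁵ − 14x³. Remainder: −2x⁵ − 17x⁴ − 25x³ + 16x² − 35x + 35.
Step 4: lead(−2x⁵ − 17x⁴ − 25x³ + 16x² − 35x + 35) ÷ lead(D) = −2x⁵ ÷ −x³ = 2x². Subtract (2x²)·D = −2x⁵ − 12x⁴ − 14x². Remainder: −5x⁴ − 25x³ + 30x² − 35x + 35.
Step 5: lead(−5x⁴ − 25x³ + 30x² − 35x + 35) ÷ lead(D) = −5x⁴ ÷ −x³ = 5x. Subtract (5x)·D = −5x⁴ − 30x³ − 35x. Remainder: 5x³ + 30x² + 35.
Step 6: lead(5x³ + 30x² + 35) ÷ lead(D) = 5x³ ÷ −x³ = −5. Subtract (−5)·D = 5x³ + 30x² + 35. Remainder: 0.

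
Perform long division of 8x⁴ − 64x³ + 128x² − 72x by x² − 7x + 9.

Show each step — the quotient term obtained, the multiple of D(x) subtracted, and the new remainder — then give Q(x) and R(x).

Step 1: lead(8x⁴ − 64x³ + 128x² − 72x) ÷ lead(D) = 8x⁴ ÷ x² = 8x². Subtract (8x²)·D = 8x⁴ − 56x³ + 72x². Remainder: −8x³ + 56x² − 72x.
Step 2: lead(−8x³ + 56x² − 72x) ÷ lead(D) = −8x³ ÷ x² = −8x. Subtract (−8x)·D = −8x³ + 56x² − 72x. Remainder: 0.

Q(x) = 8x² − 8x; R(x) = 0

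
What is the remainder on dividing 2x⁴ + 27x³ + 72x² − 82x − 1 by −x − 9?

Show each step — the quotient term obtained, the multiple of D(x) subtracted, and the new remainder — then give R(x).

R(x) = 8

Step 1: lead(2x⁴ + 27x³ + 72x² − 82x − 1) ÷ lead(D) = 2x⁴ ÷ −x = −2x³. Subtract (−2x³)·D = 2x⁴ + 18x³. Remainder: 9x³ + 72x² − 82x − 1.
Step 2: lead(9x³ + 72x² − 82x − 1) ÷ lead(D) = 9x³ ÷ −x = −9x². Subtract (−9x²)·D = 9x³ + 81x². Remainder: −9x² − 82x − 1.
Step 3: lead(−9x² − 82x − 1) ÷ lead(D) = −9x² ÷ −x = 9x. Subtract (9x)·D = −9x² − 81x. Remainder: −x − 1.
Step 4: lead(−x − 1) ÷ lead(D) = −x ÷ −x = 1. Subtract (1)·D = −x − 9. Remainder: 8.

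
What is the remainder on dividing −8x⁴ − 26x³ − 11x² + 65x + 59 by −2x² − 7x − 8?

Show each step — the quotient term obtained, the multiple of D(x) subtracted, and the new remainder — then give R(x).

R(x) = 8x + 3

Step 1: lead(−8x⁴ − 26x³ − 11x² + 65x + 59) ÷ lead(D) = −8x⁴ ÷ −2x² = 4x². Subtract (4x²)·D = −8x⁴ − 28x³ − 32x². Remainder: 2x³ + 21x² + 65x + 59.
Step 2: lead(2x³ + 21x² + 65x + 59) ÷ lead(D) = 2x³ ÷ −2x² = −x. Subtract (−x)·D = 2x³ + 7x² + 8x. Remainder: 14x² + 57x + 59.
Step 3: lead(14x² + 57x + 59) ÷ lead(D) = 14x² ÷ −2x² = −7. Subtract (−7)·D = 14x² + 49x + 56. Remainder: 8x + 3.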